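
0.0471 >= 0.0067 True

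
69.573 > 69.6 False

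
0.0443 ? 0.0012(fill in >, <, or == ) >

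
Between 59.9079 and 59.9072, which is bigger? 59.9079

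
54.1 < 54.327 True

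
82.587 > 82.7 False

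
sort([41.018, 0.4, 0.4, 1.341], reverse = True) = [41.018, 1.341, 0.4, 0.4]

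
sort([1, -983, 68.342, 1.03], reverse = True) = [68.342, 1.03, 1, -983]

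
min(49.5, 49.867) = 49.5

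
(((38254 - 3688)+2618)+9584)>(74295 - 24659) False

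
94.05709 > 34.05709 True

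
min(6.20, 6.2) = 6.20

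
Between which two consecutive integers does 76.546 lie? 76 and 77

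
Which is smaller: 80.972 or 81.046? 80.972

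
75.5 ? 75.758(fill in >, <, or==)<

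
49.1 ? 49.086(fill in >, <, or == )>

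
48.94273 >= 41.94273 True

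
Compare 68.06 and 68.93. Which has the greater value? 68.93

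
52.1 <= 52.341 True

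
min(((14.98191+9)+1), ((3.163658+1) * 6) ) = 24.98191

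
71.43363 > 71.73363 False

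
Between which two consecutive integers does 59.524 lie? 59 and 60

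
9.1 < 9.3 True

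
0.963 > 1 False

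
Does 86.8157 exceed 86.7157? Yes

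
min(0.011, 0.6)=0.011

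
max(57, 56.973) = 57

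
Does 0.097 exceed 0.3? No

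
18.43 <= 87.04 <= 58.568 False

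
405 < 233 False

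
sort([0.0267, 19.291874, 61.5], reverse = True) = [61.5, 19.291874, 0.0267]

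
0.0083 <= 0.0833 True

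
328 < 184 False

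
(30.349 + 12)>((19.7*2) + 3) False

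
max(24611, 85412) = 85412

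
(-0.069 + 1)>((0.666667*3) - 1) False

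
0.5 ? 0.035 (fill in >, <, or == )>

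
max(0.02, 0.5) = 0.5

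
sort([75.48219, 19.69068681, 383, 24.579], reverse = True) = [383, 75.48219, 24.579, 19.69068681]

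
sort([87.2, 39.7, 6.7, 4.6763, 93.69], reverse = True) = [93.69, 87.2, 39.7, 6.7, 4.6763]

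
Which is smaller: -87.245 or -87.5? -87.5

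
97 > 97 False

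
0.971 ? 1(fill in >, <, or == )<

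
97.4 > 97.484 False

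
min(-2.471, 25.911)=-2.471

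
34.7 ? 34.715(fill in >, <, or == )<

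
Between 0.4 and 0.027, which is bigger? 0.4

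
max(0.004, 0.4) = 0.4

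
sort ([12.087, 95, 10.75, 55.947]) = [10.75, 12.087, 55.947, 95]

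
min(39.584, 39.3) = 39.3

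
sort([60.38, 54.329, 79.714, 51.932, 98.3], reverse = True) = [98.3, 79.714, 60.38, 54.329, 51.932]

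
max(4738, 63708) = 63708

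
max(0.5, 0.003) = 0.5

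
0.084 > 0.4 False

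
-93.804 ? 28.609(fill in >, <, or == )<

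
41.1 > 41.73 False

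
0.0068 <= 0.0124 True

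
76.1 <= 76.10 True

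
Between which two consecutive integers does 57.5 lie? 57 and 58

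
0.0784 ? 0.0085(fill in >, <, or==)>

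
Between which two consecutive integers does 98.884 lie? 98 and 99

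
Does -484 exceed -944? Yes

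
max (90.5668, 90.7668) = 90.7668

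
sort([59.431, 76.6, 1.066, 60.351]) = [1.066, 59.431, 60.351, 76.6]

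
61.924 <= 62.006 True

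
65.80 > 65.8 False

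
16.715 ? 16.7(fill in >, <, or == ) >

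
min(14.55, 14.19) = 14.19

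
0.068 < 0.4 True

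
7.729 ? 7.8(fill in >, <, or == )<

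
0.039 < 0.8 True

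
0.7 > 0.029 True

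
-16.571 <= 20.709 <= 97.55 True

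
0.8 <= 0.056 False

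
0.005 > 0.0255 False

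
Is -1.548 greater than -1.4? No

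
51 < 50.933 False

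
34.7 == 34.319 False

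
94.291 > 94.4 False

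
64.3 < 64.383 True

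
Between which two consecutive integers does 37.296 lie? 37 and 38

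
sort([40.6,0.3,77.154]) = [0.3,40.6,77.154]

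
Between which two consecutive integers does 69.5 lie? 69 and 70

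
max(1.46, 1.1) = 1.46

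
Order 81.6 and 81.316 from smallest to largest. 81.316, 81.6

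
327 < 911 True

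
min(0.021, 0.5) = 0.021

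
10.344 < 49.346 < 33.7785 False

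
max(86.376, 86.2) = 86.376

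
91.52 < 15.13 False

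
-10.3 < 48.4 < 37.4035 False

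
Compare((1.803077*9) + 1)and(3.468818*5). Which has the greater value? (3.468818*5)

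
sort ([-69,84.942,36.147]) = [-69,36.147,84.942]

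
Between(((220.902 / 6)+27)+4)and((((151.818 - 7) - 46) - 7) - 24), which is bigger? ((((151.818 - 7) - 46) - 7) - 24)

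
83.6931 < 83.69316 True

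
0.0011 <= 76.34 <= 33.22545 False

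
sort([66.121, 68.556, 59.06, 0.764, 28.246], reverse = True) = [68.556, 66.121, 59.06, 28.246, 0.764]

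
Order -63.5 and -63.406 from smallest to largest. -63.5, -63.406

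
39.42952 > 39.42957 False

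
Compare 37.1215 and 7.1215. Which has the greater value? 37.1215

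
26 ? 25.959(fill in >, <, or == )>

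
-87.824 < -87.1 True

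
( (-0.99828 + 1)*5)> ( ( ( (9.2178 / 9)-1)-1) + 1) False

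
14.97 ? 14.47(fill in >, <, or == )>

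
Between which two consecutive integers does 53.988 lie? 53 and 54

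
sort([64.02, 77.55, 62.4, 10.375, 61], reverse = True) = [77.55, 64.02, 62.4, 61, 10.375]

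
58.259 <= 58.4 True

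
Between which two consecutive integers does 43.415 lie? 43 and 44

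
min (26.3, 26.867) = 26.3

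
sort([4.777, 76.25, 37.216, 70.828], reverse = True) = [76.25, 70.828, 37.216, 4.777]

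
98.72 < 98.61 False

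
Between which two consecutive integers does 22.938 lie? 22 and 23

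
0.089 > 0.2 False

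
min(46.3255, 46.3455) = 46.3255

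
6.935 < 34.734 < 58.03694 True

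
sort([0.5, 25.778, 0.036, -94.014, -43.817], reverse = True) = [25.778, 0.5, 0.036, -43.817, -94.014]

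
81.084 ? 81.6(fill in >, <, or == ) <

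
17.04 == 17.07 False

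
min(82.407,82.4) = 82.4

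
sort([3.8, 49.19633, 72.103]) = [3.8, 49.19633, 72.103]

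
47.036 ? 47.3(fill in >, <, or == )<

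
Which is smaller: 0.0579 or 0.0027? 0.0027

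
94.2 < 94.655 True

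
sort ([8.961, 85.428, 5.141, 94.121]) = [5.141, 8.961, 85.428, 94.121]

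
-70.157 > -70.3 True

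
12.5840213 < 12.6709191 True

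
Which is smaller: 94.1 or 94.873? 94.1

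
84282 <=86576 True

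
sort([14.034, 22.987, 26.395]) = [14.034, 22.987, 26.395]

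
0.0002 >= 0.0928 False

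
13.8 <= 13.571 False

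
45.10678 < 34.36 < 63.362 False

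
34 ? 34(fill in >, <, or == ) ==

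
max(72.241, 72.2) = 72.241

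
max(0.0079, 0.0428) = 0.0428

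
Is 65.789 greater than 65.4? Yes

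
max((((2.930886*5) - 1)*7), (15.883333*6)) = 95.58101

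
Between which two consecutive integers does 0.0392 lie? 0 and 1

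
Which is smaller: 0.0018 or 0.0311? 0.0018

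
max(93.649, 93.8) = 93.8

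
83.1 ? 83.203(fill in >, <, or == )<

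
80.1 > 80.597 False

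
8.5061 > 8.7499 False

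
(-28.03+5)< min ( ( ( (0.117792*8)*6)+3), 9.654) True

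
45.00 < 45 False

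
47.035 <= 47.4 True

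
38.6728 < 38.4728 False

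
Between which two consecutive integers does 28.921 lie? 28 and 29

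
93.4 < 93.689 True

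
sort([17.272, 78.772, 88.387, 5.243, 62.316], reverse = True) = [88.387, 78.772, 62.316, 17.272, 5.243]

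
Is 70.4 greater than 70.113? Yes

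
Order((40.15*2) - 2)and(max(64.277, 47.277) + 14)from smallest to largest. (max(64.277, 47.277) + 14), ((40.15*2) - 2)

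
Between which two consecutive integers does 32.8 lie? 32 and 33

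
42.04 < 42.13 True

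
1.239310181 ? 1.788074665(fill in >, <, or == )<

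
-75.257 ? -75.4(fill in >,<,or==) >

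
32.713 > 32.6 True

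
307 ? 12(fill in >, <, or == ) >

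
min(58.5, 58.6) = 58.5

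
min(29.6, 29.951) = 29.6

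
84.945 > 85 False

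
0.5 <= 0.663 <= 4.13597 True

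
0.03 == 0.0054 False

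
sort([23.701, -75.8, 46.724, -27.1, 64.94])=[-75.8, -27.1, 23.701, 46.724, 64.94]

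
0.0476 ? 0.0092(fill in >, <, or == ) >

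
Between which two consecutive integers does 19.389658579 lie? 19 and 20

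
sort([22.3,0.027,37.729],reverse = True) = [37.729,22.3,0.027]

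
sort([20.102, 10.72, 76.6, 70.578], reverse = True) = [76.6, 70.578, 20.102, 10.72]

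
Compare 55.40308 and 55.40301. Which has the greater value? 55.40308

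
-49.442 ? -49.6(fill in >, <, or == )>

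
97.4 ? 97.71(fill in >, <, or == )<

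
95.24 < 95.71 True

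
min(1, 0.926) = 0.926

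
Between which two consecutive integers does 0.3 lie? 0 and 1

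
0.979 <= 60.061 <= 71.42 True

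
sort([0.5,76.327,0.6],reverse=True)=[76.327,0.6,0.5]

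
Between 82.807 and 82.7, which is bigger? 82.807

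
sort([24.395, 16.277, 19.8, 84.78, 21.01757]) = [16.277, 19.8, 21.01757, 24.395, 84.78]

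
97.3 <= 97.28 False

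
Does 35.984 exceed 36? No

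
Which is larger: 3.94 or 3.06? 3.94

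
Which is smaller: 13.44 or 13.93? 13.44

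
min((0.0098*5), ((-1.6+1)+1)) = 0.049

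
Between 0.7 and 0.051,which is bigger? 0.7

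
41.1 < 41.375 True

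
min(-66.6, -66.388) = -66.6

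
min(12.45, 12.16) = 12.16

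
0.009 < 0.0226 True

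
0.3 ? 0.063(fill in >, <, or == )>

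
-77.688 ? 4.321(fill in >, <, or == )<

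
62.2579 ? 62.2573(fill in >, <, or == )>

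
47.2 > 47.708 False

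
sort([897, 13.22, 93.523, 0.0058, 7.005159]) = [0.0058, 7.005159, 13.22, 93.523, 897]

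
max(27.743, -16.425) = 27.743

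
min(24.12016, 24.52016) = 24.12016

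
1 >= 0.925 True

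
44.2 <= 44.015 False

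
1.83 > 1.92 False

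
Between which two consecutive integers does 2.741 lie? 2 and 3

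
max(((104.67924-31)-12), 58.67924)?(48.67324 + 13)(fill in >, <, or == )>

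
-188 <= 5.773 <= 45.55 True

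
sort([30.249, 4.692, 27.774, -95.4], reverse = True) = [30.249, 27.774, 4.692, -95.4]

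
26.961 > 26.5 True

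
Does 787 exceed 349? Yes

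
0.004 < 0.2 True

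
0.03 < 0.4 True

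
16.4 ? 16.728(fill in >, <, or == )<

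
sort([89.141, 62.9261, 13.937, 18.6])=[13.937, 18.6, 62.9261, 89.141]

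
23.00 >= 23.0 True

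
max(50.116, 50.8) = 50.8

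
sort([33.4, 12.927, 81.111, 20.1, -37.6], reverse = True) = [81.111, 33.4, 20.1, 12.927, -37.6]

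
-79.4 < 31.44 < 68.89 True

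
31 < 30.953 False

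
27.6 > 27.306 True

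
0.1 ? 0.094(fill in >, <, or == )>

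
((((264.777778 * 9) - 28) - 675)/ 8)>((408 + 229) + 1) False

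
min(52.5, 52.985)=52.5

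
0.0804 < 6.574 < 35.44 True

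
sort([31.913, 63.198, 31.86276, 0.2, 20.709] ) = [0.2, 20.709, 31.86276, 31.913, 63.198]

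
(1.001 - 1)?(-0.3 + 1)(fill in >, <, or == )<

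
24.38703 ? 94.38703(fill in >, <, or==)<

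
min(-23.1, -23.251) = -23.251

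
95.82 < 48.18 False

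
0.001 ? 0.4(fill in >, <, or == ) <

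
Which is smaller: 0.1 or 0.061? 0.061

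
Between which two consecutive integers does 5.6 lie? 5 and 6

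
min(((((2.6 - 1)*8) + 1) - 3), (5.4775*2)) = 10.8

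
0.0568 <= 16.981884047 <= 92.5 True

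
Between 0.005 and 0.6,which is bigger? 0.6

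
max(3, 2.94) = 3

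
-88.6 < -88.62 False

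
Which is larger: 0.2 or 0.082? 0.2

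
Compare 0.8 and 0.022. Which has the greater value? 0.8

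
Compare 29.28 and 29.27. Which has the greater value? 29.28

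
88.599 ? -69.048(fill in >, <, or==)>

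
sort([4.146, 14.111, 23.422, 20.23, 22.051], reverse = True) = [23.422, 22.051, 20.23, 14.111, 4.146]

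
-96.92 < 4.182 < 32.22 True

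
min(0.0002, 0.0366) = 0.0002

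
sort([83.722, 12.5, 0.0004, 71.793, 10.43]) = [0.0004, 10.43, 12.5, 71.793, 83.722]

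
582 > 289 True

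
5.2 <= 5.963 True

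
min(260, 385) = 260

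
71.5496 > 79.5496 False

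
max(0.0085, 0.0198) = 0.0198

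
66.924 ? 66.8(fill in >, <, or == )>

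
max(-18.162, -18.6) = -18.162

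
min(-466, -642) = -642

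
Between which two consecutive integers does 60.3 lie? 60 and 61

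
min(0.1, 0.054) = 0.054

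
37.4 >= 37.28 True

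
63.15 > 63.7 False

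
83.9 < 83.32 False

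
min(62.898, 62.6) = 62.6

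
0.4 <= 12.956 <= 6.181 False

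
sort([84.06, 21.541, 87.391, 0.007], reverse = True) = [87.391, 84.06, 21.541, 0.007]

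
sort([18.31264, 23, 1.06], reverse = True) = [23, 18.31264, 1.06]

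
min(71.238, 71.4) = 71.238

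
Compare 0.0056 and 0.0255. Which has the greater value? 0.0255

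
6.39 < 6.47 True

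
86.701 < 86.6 False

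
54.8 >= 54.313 True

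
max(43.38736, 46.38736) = 46.38736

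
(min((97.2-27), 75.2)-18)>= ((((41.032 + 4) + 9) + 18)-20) True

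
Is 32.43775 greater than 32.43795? No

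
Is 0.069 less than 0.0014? No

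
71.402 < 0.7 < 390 False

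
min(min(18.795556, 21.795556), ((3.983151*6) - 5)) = 18.795556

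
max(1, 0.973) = 1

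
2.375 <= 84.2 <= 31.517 False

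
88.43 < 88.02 False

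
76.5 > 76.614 False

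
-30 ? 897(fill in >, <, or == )<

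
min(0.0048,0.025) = 0.0048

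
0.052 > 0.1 False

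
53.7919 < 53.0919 False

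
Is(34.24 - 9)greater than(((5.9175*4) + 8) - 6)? No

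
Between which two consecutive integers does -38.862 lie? -39 and -38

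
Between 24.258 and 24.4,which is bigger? 24.4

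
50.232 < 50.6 True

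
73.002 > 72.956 True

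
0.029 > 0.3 False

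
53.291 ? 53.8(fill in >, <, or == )<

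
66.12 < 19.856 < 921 False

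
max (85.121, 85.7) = 85.7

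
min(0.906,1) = 0.906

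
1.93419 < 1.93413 False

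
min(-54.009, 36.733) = -54.009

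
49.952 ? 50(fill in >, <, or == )<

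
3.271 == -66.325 False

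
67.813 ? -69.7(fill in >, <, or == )>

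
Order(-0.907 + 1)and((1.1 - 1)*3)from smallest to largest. (-0.907 + 1), ((1.1 - 1)*3)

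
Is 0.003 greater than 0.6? No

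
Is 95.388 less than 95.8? Yes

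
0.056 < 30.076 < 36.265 True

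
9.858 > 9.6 True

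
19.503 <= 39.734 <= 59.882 True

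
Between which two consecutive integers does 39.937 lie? 39 and 40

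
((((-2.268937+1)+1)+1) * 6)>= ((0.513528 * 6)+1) True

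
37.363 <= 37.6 True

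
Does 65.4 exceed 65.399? Yes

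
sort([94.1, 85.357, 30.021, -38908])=[-38908, 30.021, 85.357, 94.1]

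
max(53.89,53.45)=53.89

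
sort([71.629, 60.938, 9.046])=[9.046, 60.938, 71.629]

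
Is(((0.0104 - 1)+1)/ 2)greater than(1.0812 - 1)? No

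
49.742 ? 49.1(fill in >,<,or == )>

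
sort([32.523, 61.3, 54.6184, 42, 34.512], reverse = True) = [61.3, 54.6184, 42, 34.512, 32.523]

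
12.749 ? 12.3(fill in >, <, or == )>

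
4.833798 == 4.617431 False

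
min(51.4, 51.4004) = 51.4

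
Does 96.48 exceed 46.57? Yes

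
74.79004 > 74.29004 True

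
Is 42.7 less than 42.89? Yes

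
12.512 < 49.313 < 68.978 True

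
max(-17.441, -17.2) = -17.2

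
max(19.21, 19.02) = 19.21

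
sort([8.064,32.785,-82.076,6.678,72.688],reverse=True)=[72.688,32.785,8.064,6.678,-82.076]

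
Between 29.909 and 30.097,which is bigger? 30.097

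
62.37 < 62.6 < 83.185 True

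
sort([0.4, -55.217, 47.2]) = [-55.217, 0.4, 47.2]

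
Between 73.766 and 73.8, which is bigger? 73.8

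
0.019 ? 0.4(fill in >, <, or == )<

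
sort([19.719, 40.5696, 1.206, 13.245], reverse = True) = [40.5696, 19.719, 13.245, 1.206]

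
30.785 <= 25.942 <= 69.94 False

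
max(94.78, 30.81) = 94.78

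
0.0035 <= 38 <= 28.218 False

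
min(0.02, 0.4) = 0.02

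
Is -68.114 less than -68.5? No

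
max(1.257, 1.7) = 1.7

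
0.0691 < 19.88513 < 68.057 True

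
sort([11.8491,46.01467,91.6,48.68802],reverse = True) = [91.6,48.68802,46.01467,11.8491]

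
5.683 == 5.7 False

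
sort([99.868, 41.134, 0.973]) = [0.973, 41.134, 99.868]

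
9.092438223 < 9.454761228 True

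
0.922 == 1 False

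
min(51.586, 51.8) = 51.586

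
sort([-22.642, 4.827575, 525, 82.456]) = [-22.642, 4.827575, 82.456, 525]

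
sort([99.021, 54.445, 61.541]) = [54.445, 61.541, 99.021]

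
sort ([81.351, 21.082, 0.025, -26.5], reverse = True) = [81.351, 21.082, 0.025, -26.5]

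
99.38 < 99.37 False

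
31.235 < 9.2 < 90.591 False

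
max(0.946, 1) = 1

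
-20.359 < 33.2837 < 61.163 True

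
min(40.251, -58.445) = -58.445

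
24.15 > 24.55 False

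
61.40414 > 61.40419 False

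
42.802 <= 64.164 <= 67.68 True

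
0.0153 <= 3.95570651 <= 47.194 True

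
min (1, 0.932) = 0.932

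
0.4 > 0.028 True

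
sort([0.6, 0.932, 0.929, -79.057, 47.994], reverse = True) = [47.994, 0.932, 0.929, 0.6, -79.057]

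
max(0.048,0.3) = 0.3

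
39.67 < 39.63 False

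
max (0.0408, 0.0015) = 0.0408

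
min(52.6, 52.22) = 52.22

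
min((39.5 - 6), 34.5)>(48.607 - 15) False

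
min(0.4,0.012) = 0.012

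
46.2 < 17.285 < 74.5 False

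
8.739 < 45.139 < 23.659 False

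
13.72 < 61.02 True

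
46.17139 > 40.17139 True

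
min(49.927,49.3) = 49.3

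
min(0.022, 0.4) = 0.022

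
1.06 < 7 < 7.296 True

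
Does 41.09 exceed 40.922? Yes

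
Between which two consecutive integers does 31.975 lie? 31 and 32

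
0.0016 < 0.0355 True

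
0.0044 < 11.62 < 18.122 True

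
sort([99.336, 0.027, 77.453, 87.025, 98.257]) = [0.027, 77.453, 87.025, 98.257, 99.336]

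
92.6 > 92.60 False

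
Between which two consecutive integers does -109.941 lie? -110 and -109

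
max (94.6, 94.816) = 94.816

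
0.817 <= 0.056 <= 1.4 False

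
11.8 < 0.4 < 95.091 False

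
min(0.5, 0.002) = 0.002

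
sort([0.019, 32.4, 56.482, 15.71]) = [0.019, 15.71, 32.4, 56.482]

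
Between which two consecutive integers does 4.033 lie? 4 and 5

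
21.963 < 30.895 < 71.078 True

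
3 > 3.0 False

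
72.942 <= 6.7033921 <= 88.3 False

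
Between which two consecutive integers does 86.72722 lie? 86 and 87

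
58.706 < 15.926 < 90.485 False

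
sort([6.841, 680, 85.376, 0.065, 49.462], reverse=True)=[680, 85.376, 49.462, 6.841, 0.065]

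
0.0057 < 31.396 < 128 True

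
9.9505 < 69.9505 True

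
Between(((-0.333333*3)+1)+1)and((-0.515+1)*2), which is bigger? (((-0.333333*3)+1)+1)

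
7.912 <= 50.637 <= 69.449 True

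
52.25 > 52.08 True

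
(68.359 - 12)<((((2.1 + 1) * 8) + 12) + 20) True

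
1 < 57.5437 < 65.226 True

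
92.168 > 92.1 True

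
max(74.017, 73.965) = 74.017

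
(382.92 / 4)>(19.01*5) True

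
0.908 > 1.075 False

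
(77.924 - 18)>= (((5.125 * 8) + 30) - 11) False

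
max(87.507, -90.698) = 87.507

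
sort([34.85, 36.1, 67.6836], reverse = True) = [67.6836, 36.1, 34.85]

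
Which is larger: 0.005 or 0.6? 0.6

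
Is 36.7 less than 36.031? No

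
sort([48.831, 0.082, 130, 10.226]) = [0.082, 10.226, 48.831, 130]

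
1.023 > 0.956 True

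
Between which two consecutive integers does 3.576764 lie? 3 and 4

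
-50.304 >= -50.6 True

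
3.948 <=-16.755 False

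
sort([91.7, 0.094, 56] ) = [0.094, 56, 91.7]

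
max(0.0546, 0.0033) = 0.0546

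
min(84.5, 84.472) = 84.472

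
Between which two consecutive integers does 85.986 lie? 85 and 86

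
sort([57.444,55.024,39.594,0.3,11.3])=[0.3,11.3,39.594,55.024,57.444]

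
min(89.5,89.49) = 89.49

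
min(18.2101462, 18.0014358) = 18.0014358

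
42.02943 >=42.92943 False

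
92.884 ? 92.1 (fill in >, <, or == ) >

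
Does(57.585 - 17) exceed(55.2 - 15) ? Yes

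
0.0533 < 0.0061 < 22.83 False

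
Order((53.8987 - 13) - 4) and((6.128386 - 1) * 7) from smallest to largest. ((6.128386 - 1) * 7), ((53.8987 - 13) - 4)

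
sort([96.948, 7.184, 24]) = [7.184, 24, 96.948]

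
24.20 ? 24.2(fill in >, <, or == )==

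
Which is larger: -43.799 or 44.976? 44.976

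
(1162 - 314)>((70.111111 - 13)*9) True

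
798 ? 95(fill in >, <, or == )>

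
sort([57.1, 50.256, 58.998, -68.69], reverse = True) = [58.998, 57.1, 50.256, -68.69]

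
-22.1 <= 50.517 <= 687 True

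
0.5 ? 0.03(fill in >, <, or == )>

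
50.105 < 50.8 True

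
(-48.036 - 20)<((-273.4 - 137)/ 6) False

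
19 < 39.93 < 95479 True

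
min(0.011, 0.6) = 0.011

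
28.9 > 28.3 True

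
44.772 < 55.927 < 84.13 True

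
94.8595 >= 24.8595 True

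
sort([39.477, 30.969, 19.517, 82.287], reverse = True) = [82.287, 39.477, 30.969, 19.517]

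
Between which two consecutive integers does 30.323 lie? 30 and 31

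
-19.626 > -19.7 True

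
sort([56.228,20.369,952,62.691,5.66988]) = [5.66988,20.369,56.228,62.691,952]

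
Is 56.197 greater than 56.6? No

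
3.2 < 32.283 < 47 True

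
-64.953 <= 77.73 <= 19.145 False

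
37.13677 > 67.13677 False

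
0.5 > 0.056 True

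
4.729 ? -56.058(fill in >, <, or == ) >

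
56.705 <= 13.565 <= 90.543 False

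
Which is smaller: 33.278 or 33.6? 33.278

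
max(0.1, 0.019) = 0.1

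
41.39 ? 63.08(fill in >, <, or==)<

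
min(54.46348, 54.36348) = 54.36348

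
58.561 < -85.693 False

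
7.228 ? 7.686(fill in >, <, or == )<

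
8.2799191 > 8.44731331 False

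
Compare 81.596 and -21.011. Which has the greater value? 81.596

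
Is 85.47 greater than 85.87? No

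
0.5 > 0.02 True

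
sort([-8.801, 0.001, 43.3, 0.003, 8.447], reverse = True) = [43.3, 8.447, 0.003, 0.001, -8.801]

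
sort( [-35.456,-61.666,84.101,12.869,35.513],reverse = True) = [84.101,35.513,12.869,-35.456,-61.666]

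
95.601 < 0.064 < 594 False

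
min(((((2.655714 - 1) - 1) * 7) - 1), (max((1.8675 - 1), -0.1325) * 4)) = 3.47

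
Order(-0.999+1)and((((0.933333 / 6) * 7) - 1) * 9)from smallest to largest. (-0.999+1), ((((0.933333 / 6) * 7) - 1) * 9)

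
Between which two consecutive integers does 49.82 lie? 49 and 50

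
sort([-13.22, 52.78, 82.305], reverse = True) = [82.305, 52.78, -13.22]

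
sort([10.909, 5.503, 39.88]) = [5.503, 10.909, 39.88]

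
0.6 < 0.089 False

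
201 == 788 False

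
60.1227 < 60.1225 False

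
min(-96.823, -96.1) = -96.823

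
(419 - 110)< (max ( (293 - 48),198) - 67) False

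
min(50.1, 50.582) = 50.1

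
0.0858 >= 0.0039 True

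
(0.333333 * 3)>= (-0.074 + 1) True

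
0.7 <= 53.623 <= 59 True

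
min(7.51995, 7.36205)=7.36205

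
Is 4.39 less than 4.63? Yes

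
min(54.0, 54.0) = 54.0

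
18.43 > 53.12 False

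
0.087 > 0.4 False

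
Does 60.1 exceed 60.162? No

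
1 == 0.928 False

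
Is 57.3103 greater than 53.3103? Yes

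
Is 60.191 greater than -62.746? Yes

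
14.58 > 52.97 False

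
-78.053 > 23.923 False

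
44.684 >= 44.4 True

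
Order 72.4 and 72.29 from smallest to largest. 72.29, 72.4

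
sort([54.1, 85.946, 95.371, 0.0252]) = [0.0252, 54.1, 85.946, 95.371]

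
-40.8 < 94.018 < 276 True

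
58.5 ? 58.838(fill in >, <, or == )<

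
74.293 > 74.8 False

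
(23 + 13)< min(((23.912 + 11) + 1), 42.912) False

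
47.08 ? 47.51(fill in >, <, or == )<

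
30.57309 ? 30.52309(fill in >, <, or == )>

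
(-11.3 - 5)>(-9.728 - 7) True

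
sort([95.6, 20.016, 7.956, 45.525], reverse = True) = [95.6, 45.525, 20.016, 7.956]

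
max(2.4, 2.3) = 2.4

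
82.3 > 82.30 False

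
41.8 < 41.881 True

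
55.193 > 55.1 True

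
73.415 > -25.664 True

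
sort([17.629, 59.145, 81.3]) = [17.629, 59.145, 81.3]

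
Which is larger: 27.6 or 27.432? 27.6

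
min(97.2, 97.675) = 97.2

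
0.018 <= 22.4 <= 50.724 True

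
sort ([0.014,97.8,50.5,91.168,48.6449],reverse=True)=[97.8,91.168,50.5,48.6449,0.014]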